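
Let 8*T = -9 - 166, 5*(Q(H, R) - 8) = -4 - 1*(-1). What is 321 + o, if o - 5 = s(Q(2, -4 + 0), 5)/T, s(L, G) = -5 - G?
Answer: 11426/35 ≈ 326.46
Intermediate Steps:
Q(H, R) = 37/5 (Q(H, R) = 8 + (-4 - 1*(-1))/5 = 8 + (-4 + 1)/5 = 8 + (⅕)*(-3) = 8 - ⅗ = 37/5)
T = -175/8 (T = (-9 - 166)/8 = (⅛)*(-175) = -175/8 ≈ -21.875)
o = 191/35 (o = 5 + (-5 - 1*5)/(-175/8) = 5 + (-5 - 5)*(-8/175) = 5 - 10*(-8/175) = 5 + 16/35 = 191/35 ≈ 5.4571)
321 + o = 321 + 191/35 = 11426/35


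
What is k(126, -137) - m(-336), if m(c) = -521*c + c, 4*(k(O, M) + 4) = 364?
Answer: -174633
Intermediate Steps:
k(O, M) = 87 (k(O, M) = -4 + (¼)*364 = -4 + 91 = 87)
m(c) = -520*c
k(126, -137) - m(-336) = 87 - (-520)*(-336) = 87 - 1*174720 = 87 - 174720 = -174633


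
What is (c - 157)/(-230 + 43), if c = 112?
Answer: 45/187 ≈ 0.24064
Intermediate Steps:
(c - 157)/(-230 + 43) = (112 - 157)/(-230 + 43) = -45/(-187) = -45*(-1/187) = 45/187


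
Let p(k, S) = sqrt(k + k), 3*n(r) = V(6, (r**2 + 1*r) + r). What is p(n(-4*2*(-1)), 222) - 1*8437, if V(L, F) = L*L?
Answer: -8437 + 2*sqrt(6) ≈ -8432.1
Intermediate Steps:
V(L, F) = L**2
n(r) = 12 (n(r) = (1/3)*6**2 = (1/3)*36 = 12)
p(k, S) = sqrt(2)*sqrt(k) (p(k, S) = sqrt(2*k) = sqrt(2)*sqrt(k))
p(n(-4*2*(-1)), 222) - 1*8437 = sqrt(2)*sqrt(12) - 1*8437 = sqrt(2)*(2*sqrt(3)) - 8437 = 2*sqrt(6) - 8437 = -8437 + 2*sqrt(6)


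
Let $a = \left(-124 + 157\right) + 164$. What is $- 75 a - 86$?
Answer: $-14861$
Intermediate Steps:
$a = 197$ ($a = 33 + 164 = 197$)
$- 75 a - 86 = \left(-75\right) 197 - 86 = -14775 - 86 = -14861$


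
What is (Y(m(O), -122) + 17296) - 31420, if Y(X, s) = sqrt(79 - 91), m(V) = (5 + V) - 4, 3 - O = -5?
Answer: -14124 + 2*I*sqrt(3) ≈ -14124.0 + 3.4641*I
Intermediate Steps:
O = 8 (O = 3 - 1*(-5) = 3 + 5 = 8)
m(V) = 1 + V
Y(X, s) = 2*I*sqrt(3) (Y(X, s) = sqrt(-12) = 2*I*sqrt(3))
(Y(m(O), -122) + 17296) - 31420 = (2*I*sqrt(3) + 17296) - 31420 = (17296 + 2*I*sqrt(3)) - 31420 = -14124 + 2*I*sqrt(3)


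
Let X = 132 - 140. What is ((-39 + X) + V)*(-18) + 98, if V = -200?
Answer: 4544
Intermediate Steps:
X = -8
((-39 + X) + V)*(-18) + 98 = ((-39 - 8) - 200)*(-18) + 98 = (-47 - 200)*(-18) + 98 = -247*(-18) + 98 = 4446 + 98 = 4544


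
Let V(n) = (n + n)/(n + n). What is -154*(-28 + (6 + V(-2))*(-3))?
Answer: 7546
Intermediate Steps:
V(n) = 1 (V(n) = (2*n)/((2*n)) = (2*n)*(1/(2*n)) = 1)
-154*(-28 + (6 + V(-2))*(-3)) = -154*(-28 + (6 + 1)*(-3)) = -154*(-28 + 7*(-3)) = -154*(-28 - 21) = -154*(-49) = 7546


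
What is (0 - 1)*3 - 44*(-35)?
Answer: 1537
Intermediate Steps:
(0 - 1)*3 - 44*(-35) = -1*3 + 1540 = -3 + 1540 = 1537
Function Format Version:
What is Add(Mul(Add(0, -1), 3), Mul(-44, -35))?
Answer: 1537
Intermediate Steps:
Add(Mul(Add(0, -1), 3), Mul(-44, -35)) = Add(Mul(-1, 3), 1540) = Add(-3, 1540) = 1537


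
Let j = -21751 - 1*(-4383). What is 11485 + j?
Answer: -5883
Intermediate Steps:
j = -17368 (j = -21751 + 4383 = -17368)
11485 + j = 11485 - 17368 = -5883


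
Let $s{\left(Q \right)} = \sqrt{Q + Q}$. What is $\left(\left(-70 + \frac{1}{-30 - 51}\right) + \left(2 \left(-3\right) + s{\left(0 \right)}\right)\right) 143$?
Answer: $- \frac{880451}{81} \approx -10870.0$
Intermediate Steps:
$s{\left(Q \right)} = \sqrt{2} \sqrt{Q}$ ($s{\left(Q \right)} = \sqrt{2 Q} = \sqrt{2} \sqrt{Q}$)
$\left(\left(-70 + \frac{1}{-30 - 51}\right) + \left(2 \left(-3\right) + s{\left(0 \right)}\right)\right) 143 = \left(\left(-70 + \frac{1}{-30 - 51}\right) + \left(2 \left(-3\right) + \sqrt{2} \sqrt{0}\right)\right) 143 = \left(\left(-70 + \frac{1}{-81}\right) - \left(6 - \sqrt{2} \cdot 0\right)\right) 143 = \left(\left(-70 - \frac{1}{81}\right) + \left(-6 + 0\right)\right) 143 = \left(- \frac{5671}{81} - 6\right) 143 = \left(- \frac{6157}{81}\right) 143 = - \frac{880451}{81}$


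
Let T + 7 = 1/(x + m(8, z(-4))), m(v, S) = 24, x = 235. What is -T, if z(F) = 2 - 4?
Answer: 1812/259 ≈ 6.9961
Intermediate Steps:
z(F) = -2
T = -1812/259 (T = -7 + 1/(235 + 24) = -7 + 1/259 = -1812/259 ≈ -6.9961)
-T = -1*(-1812/259) = 1812/259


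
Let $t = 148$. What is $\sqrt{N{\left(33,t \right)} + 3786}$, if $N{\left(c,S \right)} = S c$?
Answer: $17 \sqrt{30} \approx 93.113$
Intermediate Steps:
$\sqrt{N{\left(33,t \right)} + 3786} = \sqrt{148 \cdot 33 + 3786} = \sqrt{4884 + 3786} = \sqrt{8670} = 17 \sqrt{30}$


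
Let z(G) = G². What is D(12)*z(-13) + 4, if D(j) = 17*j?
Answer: 34480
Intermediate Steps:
D(12)*z(-13) + 4 = (17*12)*(-13)² + 4 = 204*169 + 4 = 34476 + 4 = 34480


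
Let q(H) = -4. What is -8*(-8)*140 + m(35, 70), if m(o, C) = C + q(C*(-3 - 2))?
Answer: 9026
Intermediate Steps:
m(o, C) = -4 + C (m(o, C) = C - 4 = -4 + C)
-8*(-8)*140 + m(35, 70) = -8*(-8)*140 + (-4 + 70) = 64*140 + 66 = 8960 + 66 = 9026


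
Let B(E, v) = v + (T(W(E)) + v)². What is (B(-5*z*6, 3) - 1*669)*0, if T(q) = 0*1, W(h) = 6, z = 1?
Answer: 0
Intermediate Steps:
T(q) = 0
B(E, v) = v + v² (B(E, v) = v + (0 + v)² = v + v²)
(B(-5*z*6, 3) - 1*669)*0 = (3*(1 + 3) - 1*669)*0 = (3*4 - 669)*0 = (12 - 669)*0 = -657*0 = 0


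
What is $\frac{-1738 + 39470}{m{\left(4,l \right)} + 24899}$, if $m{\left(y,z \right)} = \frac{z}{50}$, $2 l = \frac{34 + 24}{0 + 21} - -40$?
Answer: $\frac{39618600}{26144399} \approx 1.5154$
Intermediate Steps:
$l = \frac{449}{21}$ ($l = \frac{\frac{34 + 24}{0 + 21} - -40}{2} = \frac{\frac{58}{21} + 40}{2} = \frac{1}{2} \cdot \frac{898}{21} = \frac{449}{21} \approx 21.381$)
$m{\left(y,z \right)} = \frac{z}{50}$
$\frac{-1738 + 39470}{m{\left(4,l \right)} + 24899} = \frac{-1738 + 39470}{\frac{1}{50} \cdot \frac{449}{21} + 24899} = \frac{37732}{\frac{449}{1050} + 24899} = \frac{37732}{\frac{26144399}{1050}} = 37732 \cdot \frac{1050}{26144399} = \frac{39618600}{26144399}$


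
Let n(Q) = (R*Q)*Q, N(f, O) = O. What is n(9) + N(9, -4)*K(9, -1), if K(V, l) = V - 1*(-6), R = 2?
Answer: 102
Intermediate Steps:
n(Q) = 2*Q² (n(Q) = (2*Q)*Q = 2*Q²)
K(V, l) = 6 + V (K(V, l) = V + 6 = 6 + V)
n(9) + N(9, -4)*K(9, -1) = 2*9² - 4*(6 + 9) = 2*81 - 4*15 = 162 - 60 = 102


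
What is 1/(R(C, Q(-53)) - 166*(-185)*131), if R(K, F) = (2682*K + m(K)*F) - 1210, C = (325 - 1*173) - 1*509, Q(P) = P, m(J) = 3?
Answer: 1/3064167 ≈ 3.2635e-7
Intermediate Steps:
C = -357 (C = (325 - 173) - 509 = 152 - 509 = -357)
R(K, F) = -1210 + 3*F + 2682*K (R(K, F) = (2682*K + 3*F) - 1210 = (3*F + 2682*K) - 1210 = -1210 + 3*F + 2682*K)
1/(R(C, Q(-53)) - 166*(-185)*131) = 1/((-1210 + 3*(-53) + 2682*(-357)) - 166*(-185)*131) = 1/((-1210 - 159 - 957474) + 30710*131) = 1/(-958843 + 4023010) = 1/3064167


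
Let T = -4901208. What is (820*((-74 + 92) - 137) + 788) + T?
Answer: -4998000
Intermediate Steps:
(820*((-74 + 92) - 137) + 788) + T = (820*((-74 + 92) - 137) + 788) - 4901208 = (820*(18 - 137) + 788) - 4901208 = (820*(-119) + 788) - 4901208 = (-97580 + 788) - 4901208 = -96792 - 4901208 = -4998000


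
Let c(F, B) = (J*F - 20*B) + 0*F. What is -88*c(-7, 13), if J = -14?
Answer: 14256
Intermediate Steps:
c(F, B) = -20*B - 14*F (c(F, B) = (-14*F - 20*B) + 0*F = (-20*B - 14*F) + 0 = -20*B - 14*F)
-88*c(-7, 13) = -88*(-20*13 - 14*(-7)) = -88*(-260 + 98) = -88*(-162) = 14256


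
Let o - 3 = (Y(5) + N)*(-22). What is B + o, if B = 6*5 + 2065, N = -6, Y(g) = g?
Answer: 2120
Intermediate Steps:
B = 2095 (B = 30 + 2065 = 2095)
o = 25 (o = 3 + (5 - 6)*(-22) = 3 - 1*(-22) = 3 + 22 = 25)
B + o = 2095 + 25 = 2120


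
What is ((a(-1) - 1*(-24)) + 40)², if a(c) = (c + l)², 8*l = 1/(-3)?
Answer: 1405425121/331776 ≈ 4236.1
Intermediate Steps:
l = -1/24 (l = (⅛)/(-3) = (⅛)*(-⅓) = -1/24 ≈ -0.041667)
a(c) = (-1/24 + c)² (a(c) = (c - 1/24)² = (-1/24 + c)²)
((a(-1) - 1*(-24)) + 40)² = (((-1 + 24*(-1))²/576 - 1*(-24)) + 40)² = (((-1 - 24)²/576 + 24) + 40)² = (((1/576)*(-25)² + 24) + 40)² = (((1/576)*625 + 24) + 40)² = ((625/576 + 24) + 40)² = (14449/576 + 40)² = (37489/576)² = 1405425121/331776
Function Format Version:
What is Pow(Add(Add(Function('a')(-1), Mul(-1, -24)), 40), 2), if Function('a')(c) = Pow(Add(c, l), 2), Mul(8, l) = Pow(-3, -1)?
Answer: Rational(1405425121, 331776) ≈ 4236.1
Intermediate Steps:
l = Rational(-1, 24) (l = Mul(Rational(1, 8), Pow(-3, -1)) = Mul(Rational(1, 8), Rational(-1, 3)) = Rational(-1, 24) ≈ -0.041667)
Function('a')(c) = Pow(Add(Rational(-1, 24), c), 2) (Function('a')(c) = Pow(Add(c, Rational(-1, 24)), 2) = Pow(Add(Rational(-1, 24), c), 2))
Pow(Add(Add(Function('a')(-1), Mul(-1, -24)), 40), 2) = Pow(Add(Add(Mul(Rational(1, 576), Pow(Add(-1, Mul(24, -1)), 2)), Mul(-1, -24)), 40), 2) = Pow(Add(Add(Mul(Rational(1, 576), Pow(Add(-1, -24), 2)), 24), 40), 2) = Pow(Add(Add(Mul(Rational(1, 576), Pow(-25, 2)), 24), 40), 2) = Pow(Add(Add(Mul(Rational(1, 576), 625), 24), 40), 2) = Pow(Add(Add(Rational(625, 576), 24), 40), 2) = Pow(Add(Rational(14449, 576), 40), 2) = Pow(Rational(37489, 576), 2) = Rational(1405425121, 331776)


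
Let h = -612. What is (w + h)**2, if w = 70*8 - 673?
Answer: 525625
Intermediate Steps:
w = -113 (w = 560 - 673 = -113)
(w + h)**2 = (-113 - 612)**2 = (-725)**2 = 525625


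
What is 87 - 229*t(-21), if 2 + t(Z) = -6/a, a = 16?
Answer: 5047/8 ≈ 630.88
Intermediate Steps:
t(Z) = -19/8 (t(Z) = -2 - 6/16 = -2 - 6*1/16 = -2 - 3/8 = -19/8)
87 - 229*t(-21) = 87 - 229*(-19/8) = 87 + 4351/8 = 5047/8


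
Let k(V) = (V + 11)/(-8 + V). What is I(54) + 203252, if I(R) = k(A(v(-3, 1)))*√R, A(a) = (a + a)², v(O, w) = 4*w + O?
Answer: 203252 - 45*√6/4 ≈ 2.0322e+5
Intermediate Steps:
v(O, w) = O + 4*w
A(a) = 4*a² (A(a) = (2*a)² = 4*a²)
k(V) = (11 + V)/(-8 + V)
I(R) = -15*√R/4 (I(R) = ((11 + 4*(-3 + 4*1)²)/(-8 + 4*(-3 + 4*1)²))*√R = ((11 + 4*(-3 + 4)²)/(-8 + 4*(-3 + 4)²))*√R = ((11 + 4*1²)/(-8 + 4*1²))*√R = ((11 + 4*1)/(-8 + 4*1))*√R = ((11 + 4)/(-8 + 4))*√R = (15/(-4))*√R = (-¼*15)*√R = -15*√R/4)
I(54) + 203252 = -45*√6/4 + 203252 = 203252 - 45*√6/4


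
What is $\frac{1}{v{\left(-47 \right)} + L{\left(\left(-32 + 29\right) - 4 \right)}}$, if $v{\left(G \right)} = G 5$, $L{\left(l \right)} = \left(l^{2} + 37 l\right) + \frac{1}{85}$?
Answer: $- \frac{85}{37824} \approx -0.0022473$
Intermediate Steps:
$L{\left(l \right)} = \frac{1}{85} + l^{2} + 37 l$ ($L{\left(l \right)} = \left(l^{2} + 37 l\right) + \frac{1}{85} = \frac{1}{85} + l^{2} + 37 l$)
$v{\left(G \right)} = 5 G$
$\frac{1}{v{\left(-47 \right)} + L{\left(\left(-32 + 29\right) - 4 \right)}} = \frac{1}{5 \left(-47\right) + \left(\frac{1}{85} + \left(\left(-32 + 29\right) - 4\right)^{2} + 37 \left(\left(-32 + 29\right) - 4\right)\right)} = \frac{1}{-235 + \left(\frac{1}{85} + \left(-3 - 4\right)^{2} + 37 \left(-3 - 4\right)\right)} = \frac{1}{-235 + \left(\frac{1}{85} + \left(-7\right)^{2} + 37 \left(-7\right)\right)} = \frac{1}{-235 + \left(\frac{1}{85} + 49 - 259\right)} = \frac{1}{-235 - \frac{17849}{85}} = \frac{1}{- \frac{37824}{85}} = - \frac{85}{37824}$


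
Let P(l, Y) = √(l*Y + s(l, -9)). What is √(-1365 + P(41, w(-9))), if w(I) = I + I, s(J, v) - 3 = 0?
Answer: √(-1365 + 7*I*√15) ≈ 0.3669 + 36.948*I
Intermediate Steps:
s(J, v) = 3 (s(J, v) = 3 + 0 = 3)
w(I) = 2*I
P(l, Y) = √(3 + Y*l) (P(l, Y) = √(l*Y + 3) = √(Y*l + 3) = √(3 + Y*l))
√(-1365 + P(41, w(-9))) = √(-1365 + √(3 + (2*(-9))*41)) = √(-1365 + √(3 - 18*41)) = √(-1365 + √(3 - 738)) = √(-1365 + √(-735)) = √(-1365 + 7*I*√15)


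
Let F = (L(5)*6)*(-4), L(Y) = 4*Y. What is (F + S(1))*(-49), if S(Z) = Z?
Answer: 23471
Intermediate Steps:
F = -480 (F = ((4*5)*6)*(-4) = (20*6)*(-4) = 120*(-4) = -480)
(F + S(1))*(-49) = (-480 + 1)*(-49) = -479*(-49) = 23471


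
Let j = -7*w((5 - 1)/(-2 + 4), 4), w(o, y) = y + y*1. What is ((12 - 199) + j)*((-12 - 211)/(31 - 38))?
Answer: -54189/7 ≈ -7741.3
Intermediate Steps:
w(o, y) = 2*y (w(o, y) = y + y = 2*y)
j = -56 (j = -14*4 = -7*8 = -56)
((12 - 199) + j)*((-12 - 211)/(31 - 38)) = ((12 - 199) - 56)*((-12 - 211)/(31 - 38)) = (-187 - 56)*(-223/(-7)) = -(-54189)*(-1)/7 = -243*223/7 = -54189/7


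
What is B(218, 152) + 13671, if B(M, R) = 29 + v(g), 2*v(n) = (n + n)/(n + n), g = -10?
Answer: 27401/2 ≈ 13701.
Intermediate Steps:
v(n) = 1/2 (v(n) = ((n + n)/(n + n))/2 = ((2*n)/((2*n)))/2 = ((2*n)*(1/(2*n)))/2 = (1/2)*1 = 1/2)
B(M, R) = 59/2 (B(M, R) = 29 + 1/2 = 59/2)
B(218, 152) + 13671 = 59/2 + 13671 = 27401/2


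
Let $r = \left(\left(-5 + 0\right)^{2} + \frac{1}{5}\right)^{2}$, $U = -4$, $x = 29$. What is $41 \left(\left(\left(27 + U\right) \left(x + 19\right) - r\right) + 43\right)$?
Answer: $\frac{524759}{25} \approx 20990.0$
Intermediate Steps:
$r = \frac{15876}{25}$ ($r = \left(\left(-5\right)^{2} + \frac{1}{5}\right)^{2} = \left(25 + \frac{1}{5}\right)^{2} = \left(\frac{126}{5}\right)^{2} = \frac{15876}{25} \approx 635.04$)
$41 \left(\left(\left(27 + U\right) \left(x + 19\right) - r\right) + 43\right) = 41 \left(\left(\left(27 - 4\right) \left(29 + 19\right) - \frac{15876}{25}\right) + 43\right) = 41 \left(\left(23 \cdot 48 - \frac{15876}{25}\right) + 43\right) = 41 \left(\left(1104 - \frac{15876}{25}\right) + 43\right) = 41 \left(\frac{11724}{25} + 43\right) = 41 \cdot \frac{12799}{25} = \frac{524759}{25}$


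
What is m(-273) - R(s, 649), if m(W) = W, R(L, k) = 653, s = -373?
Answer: -926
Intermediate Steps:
m(-273) - R(s, 649) = -273 - 1*653 = -273 - 653 = -926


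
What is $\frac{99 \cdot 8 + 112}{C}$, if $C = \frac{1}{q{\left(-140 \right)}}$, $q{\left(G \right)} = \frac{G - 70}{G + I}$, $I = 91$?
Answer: $\frac{27120}{7} \approx 3874.3$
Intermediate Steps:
$q{\left(G \right)} = \frac{-70 + G}{91 + G}$ ($q{\left(G \right)} = \frac{G - 70}{G + 91} = \frac{-70 + G}{91 + G}$)
$C = \frac{7}{30}$ ($C = \frac{1}{\frac{1}{91 - 140} \left(-70 - 140\right)} = \frac{1}{\frac{1}{-49} \left(-210\right)} = \frac{1}{\left(- \frac{1}{49}\right) \left(-210\right)} = \frac{1}{\frac{30}{7}} = \frac{7}{30} \approx 0.23333$)
$\frac{99 \cdot 8 + 112}{C} = \frac{99 \cdot 8 + 112}{\frac{7}{30}} = \left(792 + 112\right) \frac{30}{7} = 904 \cdot \frac{30}{7} = \frac{27120}{7}$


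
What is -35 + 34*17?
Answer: 543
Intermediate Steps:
-35 + 34*17 = -35 + 578 = 543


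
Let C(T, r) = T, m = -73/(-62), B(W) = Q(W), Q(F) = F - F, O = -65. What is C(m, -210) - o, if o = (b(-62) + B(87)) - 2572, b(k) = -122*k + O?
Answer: -305401/62 ≈ -4925.8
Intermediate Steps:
Q(F) = 0
b(k) = -65 - 122*k (b(k) = -122*k - 65 = -65 - 122*k)
B(W) = 0
m = 73/62 (m = -73*(-1/62) = 73/62 ≈ 1.1774)
o = 4927 (o = ((-65 - 122*(-62)) + 0) - 2572 = ((-65 + 7564) + 0) - 2572 = (7499 + 0) - 2572 = 7499 - 2572 = 4927)
C(m, -210) - o = 73/62 - 1*4927 = 73/62 - 4927 = -305401/62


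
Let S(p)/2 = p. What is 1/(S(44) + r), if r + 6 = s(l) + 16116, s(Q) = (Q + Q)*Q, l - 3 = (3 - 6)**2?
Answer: 1/16486 ≈ 6.0658e-5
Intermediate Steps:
l = 12 (l = 3 + (3 - 6)**2 = 3 + (-3)**2 = 3 + 9 = 12)
S(p) = 2*p
s(Q) = 2*Q**2 (s(Q) = (2*Q)*Q = 2*Q**2)
r = 16398 (r = -6 + (2*12**2 + 16116) = -6 + (2*144 + 16116) = -6 + (288 + 16116) = -6 + 16404 = 16398)
1/(S(44) + r) = 1/(2*44 + 16398) = 1/(88 + 16398) = 1/16486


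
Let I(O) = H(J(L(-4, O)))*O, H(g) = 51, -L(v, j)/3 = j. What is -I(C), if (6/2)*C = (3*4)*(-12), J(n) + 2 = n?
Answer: 2448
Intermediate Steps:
L(v, j) = -3*j
J(n) = -2 + n
C = -48 (C = ((3*4)*(-12))/3 = (12*(-12))/3 = (1/3)*(-144) = -48)
I(O) = 51*O
-I(C) = -51*(-48) = -1*(-2448) = 2448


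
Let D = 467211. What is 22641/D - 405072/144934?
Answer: -30995440583/11285793179 ≈ -2.7464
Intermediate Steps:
22641/D - 405072/144934 = 22641/467211 - 405072/144934 = 22641*(1/467211) - 405072*1/144934 = 7547/155737 - 202536/72467 = -30995440583/11285793179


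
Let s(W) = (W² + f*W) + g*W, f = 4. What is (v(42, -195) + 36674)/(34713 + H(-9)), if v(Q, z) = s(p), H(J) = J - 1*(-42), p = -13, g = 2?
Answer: 12255/11582 ≈ 1.0581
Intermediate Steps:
s(W) = W² + 6*W (s(W) = (W² + 4*W) + 2*W = W² + 6*W)
H(J) = 42 + J (H(J) = J + 42 = 42 + J)
v(Q, z) = 91 (v(Q, z) = -13*(6 - 13) = -13*(-7) = 91)
(v(42, -195) + 36674)/(34713 + H(-9)) = (91 + 36674)/(34713 + (42 - 9)) = 36765/(34713 + 33) = 36765/34746 = 36765*(1/34746) = 12255/11582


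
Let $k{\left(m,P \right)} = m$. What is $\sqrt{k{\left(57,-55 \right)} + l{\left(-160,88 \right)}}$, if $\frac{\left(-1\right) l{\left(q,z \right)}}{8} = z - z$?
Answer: $\sqrt{57} \approx 7.5498$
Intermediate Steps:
$l{\left(q,z \right)} = 0$ ($l{\left(q,z \right)} = - 8 \left(z - z\right) = \left(-8\right) 0 = 0$)
$\sqrt{k{\left(57,-55 \right)} + l{\left(-160,88 \right)}} = \sqrt{57 + 0} = \sqrt{57}$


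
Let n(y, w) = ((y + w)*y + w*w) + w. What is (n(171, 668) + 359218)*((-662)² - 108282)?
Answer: 313324985998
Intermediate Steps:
n(y, w) = w + w² + y*(w + y) (n(y, w) = ((w + y)*y + w²) + w = (y*(w + y) + w²) + w = (w² + y*(w + y)) + w = w + w² + y*(w + y))
(n(171, 668) + 359218)*((-662)² - 108282) = ((668 + 668² + 171² + 668*171) + 359218)*((-662)² - 108282) = ((668 + 446224 + 29241 + 114228) + 359218)*(438244 - 108282) = (590361 + 359218)*329962 = 949579*329962 = 313324985998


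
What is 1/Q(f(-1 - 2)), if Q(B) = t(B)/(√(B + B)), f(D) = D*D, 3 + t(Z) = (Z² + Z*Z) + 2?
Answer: 3*√2/161 ≈ 0.026352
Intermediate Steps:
t(Z) = -1 + 2*Z² (t(Z) = -3 + ((Z² + Z*Z) + 2) = -3 + ((Z² + Z²) + 2) = -3 + (2*Z² + 2) = -3 + (2 + 2*Z²) = -1 + 2*Z²)
f(D) = D²
Q(B) = √2*(-1 + 2*B²)/(2*√B) (Q(B) = (-1 + 2*B²)/(√(B + B)) = (-1 + 2*B²)/(√(2*B)) = (-1 + 2*B²)/((√2*√B)) = (-1 + 2*B²)*(√2/(2*√B)) = √2*(-1 + 2*B²)/(2*√B))
1/Q(f(-1 - 2)) = 1/(√2*(-½ + ((-1 - 2)²)²)/√((-1 - 2)²)) = 1/(√2*(-½ + ((-3)²)²)/√((-3)²)) = 1/(√2*(-½ + 9²)/√9) = 1/(√2*(⅓)*(-½ + 81)) = 1/(√2*(⅓)*(161/2)) = 1/(161*√2/6) = 3*√2/161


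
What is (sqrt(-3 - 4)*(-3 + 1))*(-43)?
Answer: 86*I*sqrt(7) ≈ 227.53*I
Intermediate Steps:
(sqrt(-3 - 4)*(-3 + 1))*(-43) = (sqrt(-7)*(-2))*(-43) = ((I*sqrt(7))*(-2))*(-43) = -2*I*sqrt(7)*(-43) = 86*I*sqrt(7)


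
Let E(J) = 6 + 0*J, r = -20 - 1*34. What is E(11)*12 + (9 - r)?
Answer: 135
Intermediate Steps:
r = -54 (r = -20 - 34 = -54)
E(J) = 6 (E(J) = 6 + 0 = 6)
E(11)*12 + (9 - r) = 6*12 + (9 - 1*(-54)) = 72 + (9 + 54) = 72 + 63 = 135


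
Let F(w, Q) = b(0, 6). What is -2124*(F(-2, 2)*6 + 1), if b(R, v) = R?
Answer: -2124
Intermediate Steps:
F(w, Q) = 0
-2124*(F(-2, 2)*6 + 1) = -2124*(0*6 + 1) = -2124*(0 + 1) = -2124*1 = -2124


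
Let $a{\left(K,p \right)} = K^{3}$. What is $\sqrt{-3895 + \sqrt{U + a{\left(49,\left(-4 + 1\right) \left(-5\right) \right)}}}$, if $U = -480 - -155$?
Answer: $\sqrt{-3895 + 6 \sqrt{3259}} \approx 59.603 i$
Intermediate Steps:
$U = -325$ ($U = -480 + 155 = -325$)
$\sqrt{-3895 + \sqrt{U + a{\left(49,\left(-4 + 1\right) \left(-5\right) \right)}}} = \sqrt{-3895 + \sqrt{-325 + 49^{3}}} = \sqrt{-3895 + \sqrt{-325 + 117649}} = \sqrt{-3895 + \sqrt{117324}} = \sqrt{-3895 + 6 \sqrt{3259}}$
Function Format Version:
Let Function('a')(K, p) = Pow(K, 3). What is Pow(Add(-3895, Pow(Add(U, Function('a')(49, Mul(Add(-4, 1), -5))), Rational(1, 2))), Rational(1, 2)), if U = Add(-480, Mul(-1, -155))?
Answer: Pow(Add(-3895, Mul(6, Pow(3259, Rational(1, 2)))), Rational(1, 2)) ≈ Mul(59.603, I)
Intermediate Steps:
U = -325 (U = Add(-480, 155) = -325)
Pow(Add(-3895, Pow(Add(U, Function('a')(49, Mul(Add(-4, 1), -5))), Rational(1, 2))), Rational(1, 2)) = Pow(Add(-3895, Pow(Add(-325, Pow(49, 3)), Rational(1, 2))), Rational(1, 2)) = Pow(Add(-3895, Pow(Add(-325, 117649), Rational(1, 2))), Rational(1, 2)) = Pow(Add(-3895, Pow(117324, Rational(1, 2))), Rational(1, 2)) = Pow(Add(-3895, Mul(6, Pow(3259, Rational(1, 2)))), Rational(1, 2))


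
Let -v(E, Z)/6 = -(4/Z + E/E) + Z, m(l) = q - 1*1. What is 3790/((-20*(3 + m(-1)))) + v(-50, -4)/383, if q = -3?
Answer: 145205/766 ≈ 189.56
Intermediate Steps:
m(l) = -4 (m(l) = -3 - 1*1 = -3 - 1 = -4)
v(E, Z) = 6 - 6*Z + 24/Z (v(E, Z) = -6*(-(4/Z + E/E) + Z) = -6*(-(4/Z + 1) + Z) = -6*(-(1 + 4/Z) + Z) = -6*((-1 - 4/Z) + Z) = -6*(-1 + Z - 4/Z) = 6 - 6*Z + 24/Z)
3790/((-20*(3 + m(-1)))) + v(-50, -4)/383 = 3790/((-20*(3 - 4))) + (6 - 6*(-4) + 24/(-4))/383 = 3790/((-20*(-1))) + (6 + 24 + 24*(-¼))*(1/383) = 3790/20 + (6 + 24 - 6)*(1/383) = 3790*(1/20) + 24*(1/383) = 379/2 + 24/383 = 145205/766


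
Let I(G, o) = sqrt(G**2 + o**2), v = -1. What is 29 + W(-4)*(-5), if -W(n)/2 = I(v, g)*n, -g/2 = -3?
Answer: 29 - 40*sqrt(37) ≈ -214.31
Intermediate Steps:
g = 6 (g = -2*(-3) = 6)
W(n) = -2*n*sqrt(37) (W(n) = -2*sqrt((-1)**2 + 6**2)*n = -2*sqrt(1 + 36)*n = -2*sqrt(37)*n = -2*n*sqrt(37))
29 + W(-4)*(-5) = 29 - 2*(-4)*sqrt(37)*(-5) = 29 + (8*sqrt(37))*(-5) = 29 - 40*sqrt(37)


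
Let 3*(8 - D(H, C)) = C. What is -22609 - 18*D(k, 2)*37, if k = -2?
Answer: -27493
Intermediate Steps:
D(H, C) = 8 - C/3
-22609 - 18*D(k, 2)*37 = -22609 - 18*(8 - ⅓*2)*37 = -22609 - 18*(8 - ⅔)*37 = -22609 - 18*22/3*37 = -22609 - 132*37 = -22609 - 4884 = -27493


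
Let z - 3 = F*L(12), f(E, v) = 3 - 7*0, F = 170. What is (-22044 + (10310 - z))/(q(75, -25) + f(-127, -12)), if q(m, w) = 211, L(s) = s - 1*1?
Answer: -13607/214 ≈ -63.584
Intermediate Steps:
L(s) = -1 + s (L(s) = s - 1 = -1 + s)
f(E, v) = 3 (f(E, v) = 3 + 0 = 3)
z = 1873 (z = 3 + 170*(-1 + 12) = 3 + 170*11 = 3 + 1870 = 1873)
(-22044 + (10310 - z))/(q(75, -25) + f(-127, -12)) = (-22044 + (10310 - 1*1873))/(211 + 3) = (-22044 + (10310 - 1873))/214 = (-22044 + 8437)*(1/214) = -13607*1/214 = -13607/214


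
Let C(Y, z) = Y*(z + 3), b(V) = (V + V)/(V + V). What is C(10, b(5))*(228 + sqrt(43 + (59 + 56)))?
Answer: 9120 + 40*sqrt(158) ≈ 9622.8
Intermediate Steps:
b(V) = 1 (b(V) = (2*V)/((2*V)) = (2*V)*(1/(2*V)) = 1)
C(Y, z) = Y*(3 + z)
C(10, b(5))*(228 + sqrt(43 + (59 + 56))) = (10*(3 + 1))*(228 + sqrt(43 + (59 + 56))) = (10*4)*(228 + sqrt(43 + 115)) = 40*(228 + sqrt(158)) = 9120 + 40*sqrt(158)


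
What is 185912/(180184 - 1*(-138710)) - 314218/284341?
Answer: -23669915450/45337319427 ≈ -0.52208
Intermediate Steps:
185912/(180184 - 1*(-138710)) - 314218/284341 = 185912/(180184 + 138710) - 314218*1/284341 = 185912/318894 - 314218/284341 = 185912*(1/318894) - 314218/284341 = 92956/159447 - 314218/284341 = -23669915450/45337319427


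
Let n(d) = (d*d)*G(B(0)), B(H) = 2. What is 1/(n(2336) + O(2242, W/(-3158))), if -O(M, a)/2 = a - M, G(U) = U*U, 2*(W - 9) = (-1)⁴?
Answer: 3158/68945670763 ≈ 4.5804e-8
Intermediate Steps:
W = 19/2 (W = 9 + (½)*(-1)⁴ = 9 + (½)*1 = 9 + ½ = 19/2 ≈ 9.5000)
G(U) = U²
n(d) = 4*d² (n(d) = (d*d)*2² = d²*4 = 4*d²)
O(M, a) = -2*a + 2*M (O(M, a) = -2*(a - M) = -2*a + 2*M)
1/(n(2336) + O(2242, W/(-3158))) = 1/(4*2336² + (-19/(-3158) + 2*2242)) = 1/(4*5456896 + (-19*(-1)/3158 + 4484)) = 1/(21827584 + (-2*(-19/6316) + 4484)) = 1/(21827584 + (19/3158 + 4484)) = 1/(21827584 + 14160491/3158) = 1/(68945670763/3158) = 3158/68945670763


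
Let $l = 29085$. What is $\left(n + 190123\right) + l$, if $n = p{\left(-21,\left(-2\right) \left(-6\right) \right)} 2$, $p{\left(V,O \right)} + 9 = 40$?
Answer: $219270$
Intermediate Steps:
$p{\left(V,O \right)} = 31$ ($p{\left(V,O \right)} = -9 + 40 = 31$)
$n = 62$ ($n = 31 \cdot 2 = 62$)
$\left(n + 190123\right) + l = \left(62 + 190123\right) + 29085 = 190185 + 29085 = 219270$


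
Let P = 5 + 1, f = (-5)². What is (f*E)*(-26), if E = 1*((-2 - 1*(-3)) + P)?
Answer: -4550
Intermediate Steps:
f = 25
P = 6
E = 7 (E = 1*((-2 - 1*(-3)) + 6) = 1*((-2 + 3) + 6) = 1*(1 + 6) = 1*7 = 7)
(f*E)*(-26) = (25*7)*(-26) = 175*(-26) = -4550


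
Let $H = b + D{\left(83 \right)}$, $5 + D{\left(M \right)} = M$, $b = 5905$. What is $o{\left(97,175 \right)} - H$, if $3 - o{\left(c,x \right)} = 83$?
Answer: $-6063$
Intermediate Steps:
$o{\left(c,x \right)} = -80$ ($o{\left(c,x \right)} = 3 - 83 = -80$)
$D{\left(M \right)} = -5 + M$
$H = 5983$ ($H = 5905 + \left(-5 + 83\right) = 5905 + 78 = 5983$)
$o{\left(97,175 \right)} - H = -80 - 5983 = -6063$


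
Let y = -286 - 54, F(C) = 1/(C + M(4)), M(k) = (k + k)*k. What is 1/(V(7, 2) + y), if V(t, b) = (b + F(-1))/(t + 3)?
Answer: -310/105337 ≈ -0.0029429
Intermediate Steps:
M(k) = 2*k² (M(k) = (2*k)*k = 2*k²)
F(C) = 1/(32 + C) (F(C) = 1/(C + 2*4²) = 1/(C + 2*16) = 1/(C + 32) = 1/(32 + C))
y = -340
V(t, b) = (1/31 + b)/(3 + t) (V(t, b) = (b + 1/(32 - 1))/(t + 3) = (b + 1/31)/(3 + t) = (1/31 + b)/(3 + t))
1/(V(7, 2) + y) = 1/((1/31 + 2)/(3 + 7) - 340) = 1/((63/31)/10 - 340) = 1/((⅒)*(63/31) - 340) = 1/(63/310 - 340) = 1/(-105337/310) = -310/105337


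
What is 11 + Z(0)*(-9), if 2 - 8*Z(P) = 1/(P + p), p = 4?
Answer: 289/32 ≈ 9.0313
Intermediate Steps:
Z(P) = 1/4 - 1/(8*(4 + P)) (Z(P) = 1/4 - 1/(8*(P + 4)) = 1/4 - 1/(8*(4 + P)))
11 + Z(0)*(-9) = 11 + ((7 + 2*0)/(8*(4 + 0)))*(-9) = 11 + ((1/8)*(7 + 0)/4)*(-9) = 11 + ((1/8)*(1/4)*7)*(-9) = 11 + (7/32)*(-9) = 11 - 63/32 = 289/32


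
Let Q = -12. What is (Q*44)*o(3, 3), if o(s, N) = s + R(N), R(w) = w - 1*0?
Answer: -3168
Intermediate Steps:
R(w) = w (R(w) = w + 0 = w)
o(s, N) = N + s (o(s, N) = s + N = N + s)
(Q*44)*o(3, 3) = (-12*44)*(3 + 3) = -528*6 = -3168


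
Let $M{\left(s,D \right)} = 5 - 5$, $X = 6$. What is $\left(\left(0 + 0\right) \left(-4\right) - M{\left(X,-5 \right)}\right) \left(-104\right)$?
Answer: $0$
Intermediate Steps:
$M{\left(s,D \right)} = 0$ ($M{\left(s,D \right)} = 5 - 5 = 0$)
$\left(\left(0 + 0\right) \left(-4\right) - M{\left(X,-5 \right)}\right) \left(-104\right) = \left(\left(0 + 0\right) \left(-4\right) - 0\right) \left(-104\right) = \left(0 \left(-4\right) + 0\right) \left(-104\right) = \left(0 + 0\right) \left(-104\right) = 0 \left(-104\right) = 0$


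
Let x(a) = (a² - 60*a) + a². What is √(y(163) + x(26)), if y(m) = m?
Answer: 3*I*√5 ≈ 6.7082*I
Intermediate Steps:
x(a) = -60*a + 2*a²
√(y(163) + x(26)) = √(163 + 2*26*(-30 + 26)) = √(163 + 2*26*(-4)) = √(163 - 208) = √(-45) = 3*I*√5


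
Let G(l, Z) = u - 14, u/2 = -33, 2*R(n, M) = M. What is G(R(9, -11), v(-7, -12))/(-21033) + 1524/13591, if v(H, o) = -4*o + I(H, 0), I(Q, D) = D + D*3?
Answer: 33141572/285859503 ≈ 0.11594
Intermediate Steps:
R(n, M) = M/2
u = -66 (u = 2*(-33) = -66)
I(Q, D) = 4*D (I(Q, D) = D + 3*D = 4*D)
v(H, o) = -4*o (v(H, o) = -4*o + 4*0 = -4*o + 0 = -4*o)
G(l, Z) = -80 (G(l, Z) = -66 - 14 = -80)
G(R(9, -11), v(-7, -12))/(-21033) + 1524/13591 = -80/(-21033) + 1524/13591 = -80*(-1/21033) + 1524*(1/13591) = 80/21033 + 1524/13591 = 33141572/285859503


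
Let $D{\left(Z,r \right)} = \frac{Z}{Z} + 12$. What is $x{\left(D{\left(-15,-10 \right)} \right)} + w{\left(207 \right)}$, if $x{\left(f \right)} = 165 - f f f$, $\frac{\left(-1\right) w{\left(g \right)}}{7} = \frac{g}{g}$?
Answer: $-2039$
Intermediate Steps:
$w{\left(g \right)} = -7$ ($w{\left(g \right)} = - 7 \frac{g}{g} = \left(-7\right) 1 = -7$)
$D{\left(Z,r \right)} = 13$ ($D{\left(Z,r \right)} = 1 + 12 = 13$)
$x{\left(f \right)} = 165 - f^{3}$ ($x{\left(f \right)} = 165 - f^{2} f = 165 - f^{3}$)
$x{\left(D{\left(-15,-10 \right)} \right)} + w{\left(207 \right)} = \left(165 - 13^{3}\right) - 7 = \left(165 - 2197\right) - 7 = -2032 - 7 = -2039$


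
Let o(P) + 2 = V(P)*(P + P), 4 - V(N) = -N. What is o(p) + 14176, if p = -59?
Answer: 20664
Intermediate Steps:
V(N) = 4 + N (V(N) = 4 - (-1)*N = 4 + N)
o(P) = -2 + 2*P*(4 + P) (o(P) = -2 + (4 + P)*(P + P) = -2 + (4 + P)*(2*P) = -2 + 2*P*(4 + P))
o(p) + 14176 = (-2 + 2*(-59)*(4 - 59)) + 14176 = (-2 + 2*(-59)*(-55)) + 14176 = (-2 + 6490) + 14176 = 6488 + 14176 = 20664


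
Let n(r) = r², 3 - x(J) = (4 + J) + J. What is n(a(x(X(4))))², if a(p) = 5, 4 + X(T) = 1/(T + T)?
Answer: 625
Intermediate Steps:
X(T) = -4 + 1/(2*T) (X(T) = -4 + 1/(T + T) = -4 + 1/(2*T))
x(J) = -1 - 2*J (x(J) = 3 - ((4 + J) + J) = 3 - (4 + 2*J) = 3 + (-4 - 2*J) = -1 - 2*J)
n(a(x(X(4))))² = (5²)² = 25² = 625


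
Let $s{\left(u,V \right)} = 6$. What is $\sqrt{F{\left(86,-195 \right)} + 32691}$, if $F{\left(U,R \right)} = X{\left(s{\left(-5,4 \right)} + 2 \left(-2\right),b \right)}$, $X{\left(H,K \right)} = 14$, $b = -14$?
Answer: $\sqrt{32705} \approx 180.85$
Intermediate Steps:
$F{\left(U,R \right)} = 14$
$\sqrt{F{\left(86,-195 \right)} + 32691} = \sqrt{14 + 32691} = \sqrt{32705}$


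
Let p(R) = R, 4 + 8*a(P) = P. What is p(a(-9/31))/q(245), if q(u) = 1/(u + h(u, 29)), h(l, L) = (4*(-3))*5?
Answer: -24605/248 ≈ -99.214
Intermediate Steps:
a(P) = -1/2 + P/8
h(l, L) = -60 (h(l, L) = -12*5 = -60)
q(u) = 1/(-60 + u) (q(u) = 1/(u - 60) = 1/(-60 + u))
p(a(-9/31))/q(245) = (-1/2 + (-9/31)/8)/(1/(-60 + 245)) = (-1/2 + (-9*1/31)/8)/(1/185) = (-1/2 + (1/8)*(-9/31))/(1/185) = (-1/2 - 9/248)*185 = -133/248*185 = -24605/248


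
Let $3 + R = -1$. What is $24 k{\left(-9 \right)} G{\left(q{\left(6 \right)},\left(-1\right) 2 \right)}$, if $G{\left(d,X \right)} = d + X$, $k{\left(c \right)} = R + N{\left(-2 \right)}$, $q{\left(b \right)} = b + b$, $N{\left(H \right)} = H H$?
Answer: $0$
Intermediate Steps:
$R = -4$ ($R = -3 - 1 = -4$)
$N{\left(H \right)} = H^{2}$
$q{\left(b \right)} = 2 b$
$k{\left(c \right)} = 0$ ($k{\left(c \right)} = -4 + \left(-2\right)^{2} = -4 + 4 = 0$)
$G{\left(d,X \right)} = X + d$
$24 k{\left(-9 \right)} G{\left(q{\left(6 \right)},\left(-1\right) 2 \right)} = 24 \cdot 0 \left(\left(-1\right) 2 + 2 \cdot 6\right) = 0 \left(-2 + 12\right) = 0 \cdot 10 = 0$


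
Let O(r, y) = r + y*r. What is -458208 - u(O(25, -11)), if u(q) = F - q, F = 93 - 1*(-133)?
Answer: -458684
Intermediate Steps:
O(r, y) = r + r*y
F = 226 (F = 93 + 133 = 226)
u(q) = 226 - q
-458208 - u(O(25, -11)) = -458208 - (226 - 25*(1 - 11)) = -458208 - (226 - 25*(-10)) = -458208 - (226 - 1*(-250)) = -458208 - (226 + 250) = -458208 - 1*476 = -458208 - 476 = -458684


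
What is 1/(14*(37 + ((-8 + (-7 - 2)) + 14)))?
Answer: 1/476 ≈ 0.0021008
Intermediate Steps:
1/(14*(37 + ((-8 + (-7 - 2)) + 14))) = 1/(14*(37 + ((-8 - 9) + 14))) = 1/(14*(37 + (-17 + 14))) = 1/(14*(37 - 3)) = 1/(14*34) = 1/476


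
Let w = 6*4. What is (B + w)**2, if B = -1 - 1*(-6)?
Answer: 841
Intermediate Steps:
B = 5 (B = -1 + 6 = 5)
w = 24
(B + w)**2 = (5 + 24)**2 = 29**2 = 841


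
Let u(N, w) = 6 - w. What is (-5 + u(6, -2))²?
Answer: 9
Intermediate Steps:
(-5 + u(6, -2))² = (-5 + (6 - 1*(-2)))² = (-5 + (6 + 2))² = (-5 + 8)² = 3² = 9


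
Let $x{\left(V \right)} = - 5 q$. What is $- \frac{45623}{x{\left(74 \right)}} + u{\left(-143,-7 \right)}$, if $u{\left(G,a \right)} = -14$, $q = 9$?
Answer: $\frac{44993}{45} \approx 999.84$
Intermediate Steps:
$x{\left(V \right)} = -45$ ($x{\left(V \right)} = \left(-5\right) 9 = -45$)
$- \frac{45623}{x{\left(74 \right)}} + u{\left(-143,-7 \right)} = - \frac{45623}{-45} - 14 = \left(-45623\right) \left(- \frac{1}{45}\right) - 14 = \frac{45623}{45} - 14 = \frac{44993}{45}$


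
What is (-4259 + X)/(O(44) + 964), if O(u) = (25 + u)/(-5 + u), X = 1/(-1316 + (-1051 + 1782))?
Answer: -2491516/564975 ≈ -4.4100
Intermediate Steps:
X = -1/585 (X = 1/(-1316 + 731) = 1/(-585) = -1/585 ≈ -0.0017094)
O(u) = (25 + u)/(-5 + u)
(-4259 + X)/(O(44) + 964) = (-4259 - 1/585)/((25 + 44)/(-5 + 44) + 964) = -2491516/(585*(69/39 + 964)) = -2491516/(585*((1/39)*69 + 964)) = -2491516/(585*(23/13 + 964)) = -2491516/(585*12555/13) = -2491516/585*13/12555 = -2491516/564975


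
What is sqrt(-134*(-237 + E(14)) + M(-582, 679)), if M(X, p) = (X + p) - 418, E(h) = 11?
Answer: 19*sqrt(83) ≈ 173.10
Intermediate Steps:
M(X, p) = -418 + X + p
sqrt(-134*(-237 + E(14)) + M(-582, 679)) = sqrt(-134*(-237 + 11) + (-418 - 582 + 679)) = sqrt(-134*(-226) - 321) = sqrt(30284 - 321) = sqrt(29963) = 19*sqrt(83)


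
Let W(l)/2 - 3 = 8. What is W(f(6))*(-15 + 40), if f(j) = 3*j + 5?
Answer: 550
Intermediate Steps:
f(j) = 5 + 3*j
W(l) = 22 (W(l) = 6 + 2*8 = 6 + 16 = 22)
W(f(6))*(-15 + 40) = 22*(-15 + 40) = 22*25 = 550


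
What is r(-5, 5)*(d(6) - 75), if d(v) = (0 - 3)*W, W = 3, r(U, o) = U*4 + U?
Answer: 2100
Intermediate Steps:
r(U, o) = 5*U (r(U, o) = 4*U + U = 5*U)
d(v) = -9 (d(v) = (0 - 3)*3 = -3*3 = -9)
r(-5, 5)*(d(6) - 75) = (5*(-5))*(-9 - 75) = -25*(-84) = 2100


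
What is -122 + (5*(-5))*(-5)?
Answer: 3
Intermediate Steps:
-122 + (5*(-5))*(-5) = -122 - 25*(-5) = -122 + 125 = 3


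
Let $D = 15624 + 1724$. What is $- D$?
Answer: $-17348$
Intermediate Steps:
$D = 17348$
$- D = \left(-1\right) 17348 = -17348$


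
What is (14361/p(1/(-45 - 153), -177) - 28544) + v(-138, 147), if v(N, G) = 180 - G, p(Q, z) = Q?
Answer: -2871989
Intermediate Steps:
(14361/p(1/(-45 - 153), -177) - 28544) + v(-138, 147) = (14361/(1/(-45 - 153)) - 28544) + (180 - 1*147) = (14361/(1/(-198)) - 28544) + (180 - 147) = (14361/(-1/198) - 28544) + 33 = (14361*(-198) - 28544) + 33 = (-2843478 - 28544) + 33 = -2872022 + 33 = -2871989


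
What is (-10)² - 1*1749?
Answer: -1649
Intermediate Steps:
(-10)² - 1*1749 = 100 - 1749 = -1649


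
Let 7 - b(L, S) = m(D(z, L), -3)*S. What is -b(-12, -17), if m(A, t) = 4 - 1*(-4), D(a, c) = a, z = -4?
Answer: -143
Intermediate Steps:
m(A, t) = 8 (m(A, t) = 4 + 4 = 8)
b(L, S) = 7 - 8*S
-b(-12, -17) = -(7 - 8*(-17)) = -(7 + 136) = -1*143 = -143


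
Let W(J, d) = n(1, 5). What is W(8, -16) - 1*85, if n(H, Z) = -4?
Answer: -89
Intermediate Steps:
W(J, d) = -4
W(8, -16) - 1*85 = -4 - 1*85 = -4 - 85 = -89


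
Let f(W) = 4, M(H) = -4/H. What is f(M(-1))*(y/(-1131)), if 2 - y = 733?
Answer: 2924/1131 ≈ 2.5853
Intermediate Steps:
y = -731 (y = 2 - 1*733 = 2 - 733 = -731)
f(M(-1))*(y/(-1131)) = 4*(-731/(-1131)) = 4*(-731*(-1/1131)) = 4*(731/1131) = 2924/1131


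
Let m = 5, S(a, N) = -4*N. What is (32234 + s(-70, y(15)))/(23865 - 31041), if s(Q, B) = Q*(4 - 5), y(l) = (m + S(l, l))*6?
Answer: -1346/299 ≈ -4.5017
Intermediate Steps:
y(l) = 30 - 24*l (y(l) = (5 - 4*l)*6 = 30 - 24*l)
s(Q, B) = -Q (s(Q, B) = Q*(-1) = -Q)
(32234 + s(-70, y(15)))/(23865 - 31041) = (32234 - 1*(-70))/(23865 - 31041) = (32234 + 70)/(-7176) = 32304*(-1/7176) = -1346/299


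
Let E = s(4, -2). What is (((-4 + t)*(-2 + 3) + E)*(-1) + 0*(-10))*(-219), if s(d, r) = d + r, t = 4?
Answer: 438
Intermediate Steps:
E = 2 (E = 4 - 2 = 2)
(((-4 + t)*(-2 + 3) + E)*(-1) + 0*(-10))*(-219) = (((-4 + 4)*(-2 + 3) + 2)*(-1) + 0*(-10))*(-219) = ((0*1 + 2)*(-1) + 0)*(-219) = ((0 + 2)*(-1) + 0)*(-219) = (2*(-1) + 0)*(-219) = (-2 + 0)*(-219) = -2*(-219) = 438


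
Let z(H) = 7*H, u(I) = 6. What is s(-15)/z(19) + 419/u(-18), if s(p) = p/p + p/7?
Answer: 390041/5586 ≈ 69.825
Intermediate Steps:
s(p) = 1 + p/7 (s(p) = 1 + p*(⅐) = 1 + p/7)
s(-15)/z(19) + 419/u(-18) = (1 + (⅐)*(-15))/((7*19)) + 419/6 = (1 - 15/7)/133 + 419*(⅙) = -8/7*1/133 + 419/6 = -8/931 + 419/6 = 390041/5586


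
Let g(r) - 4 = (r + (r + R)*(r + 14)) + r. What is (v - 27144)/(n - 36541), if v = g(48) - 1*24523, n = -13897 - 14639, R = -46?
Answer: 51443/65077 ≈ 0.79049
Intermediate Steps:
n = -28536
g(r) = 4 + 2*r + (-46 + r)*(14 + r) (g(r) = 4 + ((r + (r - 46)*(r + 14)) + r) = 4 + ((r + (-46 + r)*(14 + r)) + r) = 4 + (2*r + (-46 + r)*(14 + r)) = 4 + 2*r + (-46 + r)*(14 + r))
v = -24299 (v = (-640 + 48² - 30*48) - 1*24523 = (-640 + 2304 - 1440) - 24523 = 224 - 24523 = -24299)
(v - 27144)/(n - 36541) = (-24299 - 27144)/(-28536 - 36541) = -51443/(-65077) = -51443*(-1/65077) = 51443/65077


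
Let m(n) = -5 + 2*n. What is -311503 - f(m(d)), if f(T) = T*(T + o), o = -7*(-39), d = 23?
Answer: -324377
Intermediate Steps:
o = 273
f(T) = T*(273 + T) (f(T) = T*(T + 273) = T*(273 + T))
-311503 - f(m(d)) = -311503 - (-5 + 2*23)*(273 + (-5 + 2*23)) = -311503 - (-5 + 46)*(273 + (-5 + 46)) = -311503 - 41*(273 + 41) = -311503 - 41*314 = -311503 - 1*12874 = -311503 - 12874 = -324377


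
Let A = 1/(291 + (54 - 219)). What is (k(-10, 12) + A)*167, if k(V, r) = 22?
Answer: 463091/126 ≈ 3675.3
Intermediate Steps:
A = 1/126 (A = 1/(291 - 165) = 1/126 ≈ 0.0079365)
(k(-10, 12) + A)*167 = (22 + 1/126)*167 = (2773/126)*167 = 463091/126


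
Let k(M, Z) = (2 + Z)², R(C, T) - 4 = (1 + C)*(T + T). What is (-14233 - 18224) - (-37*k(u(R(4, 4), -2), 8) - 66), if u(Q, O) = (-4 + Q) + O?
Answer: -28691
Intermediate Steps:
R(C, T) = 4 + 2*T*(1 + C) (R(C, T) = 4 + (1 + C)*(T + T) = 4 + (1 + C)*(2*T) = 4 + 2*T*(1 + C))
u(Q, O) = -4 + O + Q
(-14233 - 18224) - (-37*k(u(R(4, 4), -2), 8) - 66) = (-14233 - 18224) - (-37*(2 + 8)² - 66) = -32457 - (-37*10² - 66) = -32457 - (-37*100 - 66) = -32457 - (-3700 - 66) = -32457 - 1*(-3766) = -32457 + 3766 = -28691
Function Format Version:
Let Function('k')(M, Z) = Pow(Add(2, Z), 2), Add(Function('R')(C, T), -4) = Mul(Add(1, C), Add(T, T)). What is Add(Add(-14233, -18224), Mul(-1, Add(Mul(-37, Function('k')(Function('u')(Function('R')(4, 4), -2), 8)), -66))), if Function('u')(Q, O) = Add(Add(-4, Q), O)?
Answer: -28691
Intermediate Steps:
Function('R')(C, T) = Add(4, Mul(2, T, Add(1, C))) (Function('R')(C, T) = Add(4, Mul(Add(1, C), Add(T, T))) = Add(4, Mul(Add(1, C), Mul(2, T))) = Add(4, Mul(2, T, Add(1, C))))
Function('u')(Q, O) = Add(-4, O, Q)
Add(Add(-14233, -18224), Mul(-1, Add(Mul(-37, Function('k')(Function('u')(Function('R')(4, 4), -2), 8)), -66))) = Add(Add(-14233, -18224), Mul(-1, Add(Mul(-37, Pow(Add(2, 8), 2)), -66))) = Add(-32457, Mul(-1, Add(Mul(-37, Pow(10, 2)), -66))) = Add(-32457, Mul(-1, Add(Mul(-37, 100), -66))) = Add(-32457, Mul(-1, Add(-3700, -66))) = Add(-32457, Mul(-1, -3766)) = Add(-32457, 3766) = -28691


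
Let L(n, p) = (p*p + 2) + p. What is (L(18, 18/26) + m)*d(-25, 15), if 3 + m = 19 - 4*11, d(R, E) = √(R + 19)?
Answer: -4196*I*√6/169 ≈ -60.817*I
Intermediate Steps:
d(R, E) = √(19 + R)
L(n, p) = 2 + p + p² (L(n, p) = (p² + 2) + p = (2 + p²) + p = 2 + p + p²)
m = -28 (m = -3 + (19 - 4*11) = -3 + (19 - 44) = -3 - 25 = -28)
(L(18, 18/26) + m)*d(-25, 15) = ((2 + 18/26 + (18/26)²) - 28)*√(19 - 25) = ((2 + 18*(1/26) + (18*(1/26))²) - 28)*√(-6) = ((2 + 9/13 + (9/13)²) - 28)*(I*√6) = ((2 + 9/13 + 81/169) - 28)*(I*√6) = (536/169 - 28)*(I*√6) = -4196*I*√6/169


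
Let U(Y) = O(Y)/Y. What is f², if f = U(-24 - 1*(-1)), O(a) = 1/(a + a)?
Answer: 1/1119364 ≈ 8.9336e-7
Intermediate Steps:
O(a) = 1/(2*a)
U(Y) = 1/(2*Y²) (U(Y) = (1/(2*Y))/Y = 1/(2*Y²))
f = 1/1058 (f = 1/(2*(-24 - 1*(-1))²) = 1/(2*(-24 + 1)²) = (½)/(-23)² = (½)*(1/529) = 1/1058 ≈ 0.00094518)
f² = (1/1058)² = 1/1119364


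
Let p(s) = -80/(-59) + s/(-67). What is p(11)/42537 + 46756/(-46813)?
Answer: -7861742933273/7871547948693 ≈ -0.99875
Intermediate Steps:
p(s) = 80/59 - s/67 (p(s) = -80*(-1/59) + s*(-1/67) = 80/59 - s/67)
p(11)/42537 + 46756/(-46813) = (80/59 - 1/67*11)/42537 + 46756/(-46813) = (80/59 - 11/67)*(1/42537) + 46756*(-1/46813) = (4711/3953)*(1/42537) - 46756/46813 = 4711/168148761 - 46756/46813 = -7861742933273/7871547948693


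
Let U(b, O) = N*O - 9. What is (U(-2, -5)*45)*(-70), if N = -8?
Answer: -97650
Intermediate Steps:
U(b, O) = -9 - 8*O (U(b, O) = -8*O - 9 = -9 - 8*O)
(U(-2, -5)*45)*(-70) = ((-9 - 8*(-5))*45)*(-70) = ((-9 + 40)*45)*(-70) = (31*45)*(-70) = 1395*(-70) = -97650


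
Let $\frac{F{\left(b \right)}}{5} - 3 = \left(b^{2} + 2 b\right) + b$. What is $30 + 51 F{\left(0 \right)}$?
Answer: $795$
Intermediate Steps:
$F{\left(b \right)} = 15 + 5 b^{2} + 15 b$ ($F{\left(b \right)} = 15 + 5 \left(\left(b^{2} + 2 b\right) + b\right) = 15 + 5 \left(b^{2} + 3 b\right) = 15 + \left(5 b^{2} + 15 b\right) = 15 + 5 b^{2} + 15 b$)
$30 + 51 F{\left(0 \right)} = 30 + 51 \left(15 + 5 \cdot 0^{2} + 15 \cdot 0\right) = 30 + 51 \left(15 + 5 \cdot 0 + 0\right) = 30 + 51 \left(15 + 0 + 0\right) = 30 + 51 \cdot 15 = 30 + 765 = 795$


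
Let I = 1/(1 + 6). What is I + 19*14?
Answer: 1863/7 ≈ 266.14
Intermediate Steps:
I = ⅐ (I = 1/7 = ⅐ ≈ 0.14286)
I + 19*14 = ⅐ + 19*14 = ⅐ + 266 = 1863/7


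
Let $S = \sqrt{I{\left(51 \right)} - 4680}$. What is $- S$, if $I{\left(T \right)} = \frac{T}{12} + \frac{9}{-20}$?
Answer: $- \frac{i \sqrt{116905}}{5} \approx - 68.383 i$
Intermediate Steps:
$I{\left(T \right)} = - \frac{9}{20} + \frac{T}{12}$ ($I{\left(T \right)} = T \frac{1}{12} + 9 \left(- \frac{1}{20}\right) = \frac{T}{12} - \frac{9}{20} = - \frac{9}{20} + \frac{T}{12}$)
$S = \frac{i \sqrt{116905}}{5}$ ($S = \sqrt{\left(- \frac{9}{20} + \frac{1}{12} \cdot 51\right) - 4680} = \sqrt{\left(- \frac{9}{20} + \frac{17}{4}\right) - 4680} = \sqrt{\frac{19}{5} - 4680} = \sqrt{- \frac{23381}{5}} = \frac{i \sqrt{116905}}{5} \approx 68.383 i$)
$- S = - \frac{i \sqrt{116905}}{5}$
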